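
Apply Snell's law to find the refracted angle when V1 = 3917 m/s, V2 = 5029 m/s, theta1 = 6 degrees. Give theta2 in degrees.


sin(theta1) = sin(6 deg) = 0.104528
sin(theta2) = V2/V1 * sin(theta1) = 5029/3917 * 0.104528 = 0.134203
theta2 = arcsin(0.134203) = 7.7125 degrees

7.7125


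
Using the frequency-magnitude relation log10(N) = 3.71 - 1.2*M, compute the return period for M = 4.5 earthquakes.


log10(N) = 3.71 - 1.2*4.5 = -1.69
N = 10^-1.69 = 0.020417
T = 1/N = 1/0.020417 = 48.9779 years

48.9779


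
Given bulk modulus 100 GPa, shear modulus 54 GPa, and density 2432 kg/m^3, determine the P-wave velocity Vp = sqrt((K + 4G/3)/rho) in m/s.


First compute the effective modulus:
K + 4G/3 = 100e9 + 4*54e9/3 = 172000000000.0 Pa
Then divide by density:
172000000000.0 / 2432 = 70723684.2105 Pa/(kg/m^3)
Take the square root:
Vp = sqrt(70723684.2105) = 8409.74 m/s

8409.74


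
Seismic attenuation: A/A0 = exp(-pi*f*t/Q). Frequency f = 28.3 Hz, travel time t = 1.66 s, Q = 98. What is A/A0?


pi*f*t/Q = pi*28.3*1.66/98 = 1.505977
A/A0 = exp(-1.505977) = 0.221801

0.221801


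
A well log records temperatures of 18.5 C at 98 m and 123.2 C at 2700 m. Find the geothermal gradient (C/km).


dT = 123.2 - 18.5 = 104.7 C
dz = 2700 - 98 = 2602 m
gradient = dT/dz * 1000 = 104.7/2602 * 1000 = 40.2383 C/km

40.2383


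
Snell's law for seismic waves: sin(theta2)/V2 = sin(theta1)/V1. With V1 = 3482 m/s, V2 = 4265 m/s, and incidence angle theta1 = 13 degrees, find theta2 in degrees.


sin(theta1) = sin(13 deg) = 0.224951
sin(theta2) = V2/V1 * sin(theta1) = 4265/3482 * 0.224951 = 0.275536
theta2 = arcsin(0.275536) = 15.994 degrees

15.994


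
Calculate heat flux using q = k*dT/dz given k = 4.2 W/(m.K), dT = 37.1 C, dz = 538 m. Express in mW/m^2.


q = k * dT / dz * 1000
= 4.2 * 37.1 / 538 * 1000
= 0.289628 * 1000
= 289.6283 mW/m^2

289.6283


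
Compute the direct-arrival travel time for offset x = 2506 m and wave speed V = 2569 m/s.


t = x / V
= 2506 / 2569
= 0.9755 s

0.9755


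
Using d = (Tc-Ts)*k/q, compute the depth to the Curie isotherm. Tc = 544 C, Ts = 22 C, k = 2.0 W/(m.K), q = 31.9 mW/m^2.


T_Curie - T_surf = 544 - 22 = 522 C
Convert q to W/m^2: 31.9 mW/m^2 = 0.0319 W/m^2
d = 522 * 2.0 / 0.0319 = 32727.27 m

32727.27


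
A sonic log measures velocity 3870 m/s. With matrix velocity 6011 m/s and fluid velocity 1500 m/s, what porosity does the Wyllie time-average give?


1/V - 1/Vm = 1/3870 - 1/6011 = 9.204e-05
1/Vf - 1/Vm = 1/1500 - 1/6011 = 0.0005003
phi = 9.204e-05 / 0.0005003 = 0.184

0.184


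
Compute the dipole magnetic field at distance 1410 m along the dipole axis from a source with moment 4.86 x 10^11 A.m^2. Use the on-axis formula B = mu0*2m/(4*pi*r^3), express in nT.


m = 4.86 x 10^11 = 486000000000 A.m^2
2m = 972000000000 A.m^2
r^3 = 1410^3 = 2803221000
B = (4pi*10^-7) * 972000000000 / (4*pi * 2803221000) * 1e9
= 1221451.223716 / 35226313999.95 * 1e9
= 34674.3978 nT

34674.3978


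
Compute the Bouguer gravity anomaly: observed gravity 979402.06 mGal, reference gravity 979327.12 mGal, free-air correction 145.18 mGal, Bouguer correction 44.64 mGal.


BA = g_obs - g_ref + FAC - BC
= 979402.06 - 979327.12 + 145.18 - 44.64
= 175.48 mGal

175.48


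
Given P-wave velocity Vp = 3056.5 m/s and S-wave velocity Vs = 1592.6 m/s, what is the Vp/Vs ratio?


Vp/Vs = 3056.5 / 1592.6
= 1.9192

1.9192


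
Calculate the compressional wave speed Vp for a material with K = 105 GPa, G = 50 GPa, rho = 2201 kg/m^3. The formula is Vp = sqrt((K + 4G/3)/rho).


First compute the effective modulus:
K + 4G/3 = 105e9 + 4*50e9/3 = 171666666666.67 Pa
Then divide by density:
171666666666.67 / 2201 = 77994850.8254 Pa/(kg/m^3)
Take the square root:
Vp = sqrt(77994850.8254) = 8831.47 m/s

8831.47


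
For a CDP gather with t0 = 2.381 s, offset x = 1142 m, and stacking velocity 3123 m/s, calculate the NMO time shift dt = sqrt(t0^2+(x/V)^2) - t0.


x/Vnmo = 1142/3123 = 0.365674
(x/Vnmo)^2 = 0.133717
t0^2 = 5.669161
sqrt(5.669161 + 0.133717) = 2.408916
dt = 2.408916 - 2.381 = 0.027916

0.027916


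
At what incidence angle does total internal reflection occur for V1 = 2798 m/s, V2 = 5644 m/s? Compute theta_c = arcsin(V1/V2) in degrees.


V1/V2 = 2798/5644 = 0.495748
theta_c = arcsin(0.495748) = 29.7191 degrees

29.7191


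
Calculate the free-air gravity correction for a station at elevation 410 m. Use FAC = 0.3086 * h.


FAC = 0.3086 * h
= 0.3086 * 410
= 126.526 mGal

126.526


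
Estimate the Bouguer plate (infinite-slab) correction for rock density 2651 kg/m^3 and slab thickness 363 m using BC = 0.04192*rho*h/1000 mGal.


BC = 0.04192 * rho * h / 1000
= 0.04192 * 2651 * 363 / 1000
= 40.3402 mGal

40.3402


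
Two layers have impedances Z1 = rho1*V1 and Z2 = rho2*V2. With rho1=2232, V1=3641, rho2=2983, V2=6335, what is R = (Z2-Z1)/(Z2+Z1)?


Z1 = 2232 * 3641 = 8126712
Z2 = 2983 * 6335 = 18897305
R = (18897305 - 8126712) / (18897305 + 8126712) = 10770593 / 27024017 = 0.3986

0.3986


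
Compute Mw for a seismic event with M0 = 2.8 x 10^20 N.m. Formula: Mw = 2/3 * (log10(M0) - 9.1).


log10(M0) = log10(2.8 x 10^20) = 20.4472
Mw = 2/3 * (20.4472 - 9.1)
= 2/3 * 11.3472
= 7.56

7.56


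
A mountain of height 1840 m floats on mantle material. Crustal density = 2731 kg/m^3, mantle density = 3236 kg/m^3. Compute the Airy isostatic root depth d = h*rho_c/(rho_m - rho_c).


rho_m - rho_c = 3236 - 2731 = 505
d = 1840 * 2731 / 505
= 5025040 / 505
= 9950.57 m

9950.57


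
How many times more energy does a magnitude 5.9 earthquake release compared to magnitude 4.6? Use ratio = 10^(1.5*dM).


M2 - M1 = 5.9 - 4.6 = 1.3
1.5 * 1.3 = 1.95
ratio = 10^1.95 = 89.13

89.13


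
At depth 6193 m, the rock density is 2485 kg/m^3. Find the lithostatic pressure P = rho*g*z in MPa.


P = rho * g * z / 1e6
= 2485 * 9.81 * 6193 / 1e6
= 150972025.05 / 1e6
= 150.972 MPa

150.972


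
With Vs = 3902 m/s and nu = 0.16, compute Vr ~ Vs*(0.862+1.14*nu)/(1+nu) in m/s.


Numerator factor = 0.862 + 1.14*0.16 = 1.0444
Denominator = 1 + 0.16 = 1.16
Vr = 3902 * 1.0444 / 1.16 = 3513.15 m/s

3513.15


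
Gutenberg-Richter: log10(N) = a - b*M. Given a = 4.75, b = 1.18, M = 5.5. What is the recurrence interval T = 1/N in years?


log10(N) = 4.75 - 1.18*5.5 = -1.74
N = 10^-1.74 = 0.018197
T = 1/N = 1/0.018197 = 54.9541 years

54.9541


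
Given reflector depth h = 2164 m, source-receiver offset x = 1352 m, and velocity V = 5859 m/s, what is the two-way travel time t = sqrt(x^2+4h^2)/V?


x^2 + 4h^2 = 1352^2 + 4*2164^2 = 1827904 + 18731584 = 20559488
sqrt(20559488) = 4534.2572
t = 4534.2572 / 5859 = 0.7739 s

0.7739


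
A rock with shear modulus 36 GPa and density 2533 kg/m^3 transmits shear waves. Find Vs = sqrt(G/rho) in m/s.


Convert G to Pa: G = 36e9 Pa
Compute G/rho = 36e9 / 2533 = 14212396.3679
Vs = sqrt(14212396.3679) = 3769.93 m/s

3769.93


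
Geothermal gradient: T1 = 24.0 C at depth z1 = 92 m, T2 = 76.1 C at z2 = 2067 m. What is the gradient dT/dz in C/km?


dT = 76.1 - 24.0 = 52.1 C
dz = 2067 - 92 = 1975 m
gradient = dT/dz * 1000 = 52.1/1975 * 1000 = 26.3797 C/km

26.3797


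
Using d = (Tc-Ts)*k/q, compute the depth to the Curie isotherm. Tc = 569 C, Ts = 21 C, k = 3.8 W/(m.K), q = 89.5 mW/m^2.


T_Curie - T_surf = 569 - 21 = 548 C
Convert q to W/m^2: 89.5 mW/m^2 = 0.0895 W/m^2
d = 548 * 3.8 / 0.0895 = 23267.04 m

23267.04


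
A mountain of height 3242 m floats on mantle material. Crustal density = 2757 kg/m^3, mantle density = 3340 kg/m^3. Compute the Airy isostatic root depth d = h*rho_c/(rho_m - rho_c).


rho_m - rho_c = 3340 - 2757 = 583
d = 3242 * 2757 / 583
= 8938194 / 583
= 15331.38 m

15331.38


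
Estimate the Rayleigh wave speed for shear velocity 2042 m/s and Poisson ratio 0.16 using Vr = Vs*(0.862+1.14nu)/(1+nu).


Numerator factor = 0.862 + 1.14*0.16 = 1.0444
Denominator = 1 + 0.16 = 1.16
Vr = 2042 * 1.0444 / 1.16 = 1838.5 m/s

1838.5


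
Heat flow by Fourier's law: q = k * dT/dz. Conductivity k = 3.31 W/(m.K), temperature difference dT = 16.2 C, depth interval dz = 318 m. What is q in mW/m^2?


q = k * dT / dz * 1000
= 3.31 * 16.2 / 318 * 1000
= 0.168623 * 1000
= 168.6226 mW/m^2

168.6226


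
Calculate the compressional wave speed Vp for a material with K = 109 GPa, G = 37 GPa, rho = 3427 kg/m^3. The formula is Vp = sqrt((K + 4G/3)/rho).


First compute the effective modulus:
K + 4G/3 = 109e9 + 4*37e9/3 = 158333333333.33 Pa
Then divide by density:
158333333333.33 / 3427 = 46201731.3491 Pa/(kg/m^3)
Take the square root:
Vp = sqrt(46201731.3491) = 6797.19 m/s

6797.19


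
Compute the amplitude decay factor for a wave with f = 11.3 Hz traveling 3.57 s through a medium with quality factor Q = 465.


pi*f*t/Q = pi*11.3*3.57/465 = 0.272548
A/A0 = exp(-0.272548) = 0.761437

0.761437


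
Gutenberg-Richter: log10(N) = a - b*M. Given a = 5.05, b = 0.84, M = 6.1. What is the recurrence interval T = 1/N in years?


log10(N) = 5.05 - 0.84*6.1 = -0.074
N = 10^-0.074 = 0.843335
T = 1/N = 1/0.843335 = 1.1858 years

1.1858


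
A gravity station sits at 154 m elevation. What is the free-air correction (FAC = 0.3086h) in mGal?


FAC = 0.3086 * h
= 0.3086 * 154
= 47.5244 mGal

47.5244


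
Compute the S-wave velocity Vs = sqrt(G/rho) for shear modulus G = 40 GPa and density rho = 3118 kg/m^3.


Convert G to Pa: G = 40e9 Pa
Compute G/rho = 40e9 / 3118 = 12828736.3695
Vs = sqrt(12828736.3695) = 3581.72 m/s

3581.72


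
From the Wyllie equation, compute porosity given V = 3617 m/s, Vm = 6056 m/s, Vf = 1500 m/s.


1/V - 1/Vm = 1/3617 - 1/6056 = 0.00011135
1/Vf - 1/Vm = 1/1500 - 1/6056 = 0.00050154
phi = 0.00011135 / 0.00050154 = 0.222

0.222


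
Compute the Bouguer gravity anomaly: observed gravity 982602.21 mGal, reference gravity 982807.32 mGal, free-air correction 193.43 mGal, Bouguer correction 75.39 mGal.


BA = g_obs - g_ref + FAC - BC
= 982602.21 - 982807.32 + 193.43 - 75.39
= -87.07 mGal

-87.07


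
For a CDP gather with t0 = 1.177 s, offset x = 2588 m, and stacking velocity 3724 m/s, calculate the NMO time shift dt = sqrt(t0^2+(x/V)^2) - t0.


x/Vnmo = 2588/3724 = 0.694952
(x/Vnmo)^2 = 0.482958
t0^2 = 1.385329
sqrt(1.385329 + 0.482958) = 1.366853
dt = 1.366853 - 1.177 = 0.189853

0.189853


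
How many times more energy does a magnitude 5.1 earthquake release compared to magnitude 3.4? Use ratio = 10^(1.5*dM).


M2 - M1 = 5.1 - 3.4 = 1.7
1.5 * 1.7 = 2.55
ratio = 10^2.55 = 354.81

354.81


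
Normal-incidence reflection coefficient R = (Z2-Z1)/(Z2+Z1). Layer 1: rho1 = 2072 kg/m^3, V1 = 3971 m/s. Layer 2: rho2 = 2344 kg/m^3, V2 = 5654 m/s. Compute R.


Z1 = 2072 * 3971 = 8227912
Z2 = 2344 * 5654 = 13252976
R = (13252976 - 8227912) / (13252976 + 8227912) = 5025064 / 21480888 = 0.2339

0.2339


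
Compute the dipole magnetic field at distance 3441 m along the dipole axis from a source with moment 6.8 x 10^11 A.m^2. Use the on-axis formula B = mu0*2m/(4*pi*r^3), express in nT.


m = 6.8 x 10^11 = 680000000000 A.m^2
2m = 1360000000000 A.m^2
r^3 = 3441^3 = 40743095121
B = (4pi*10^-7) * 1360000000000 / (4*pi * 40743095121) * 1e9
= 1709026.403553 / 511992833266.57 * 1e9
= 3337.9889 nT

3337.9889


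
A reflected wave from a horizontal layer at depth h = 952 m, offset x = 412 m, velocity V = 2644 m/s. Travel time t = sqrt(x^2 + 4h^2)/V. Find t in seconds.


x^2 + 4h^2 = 412^2 + 4*952^2 = 169744 + 3625216 = 3794960
sqrt(3794960) = 1948.0657
t = 1948.0657 / 2644 = 0.7368 s

0.7368


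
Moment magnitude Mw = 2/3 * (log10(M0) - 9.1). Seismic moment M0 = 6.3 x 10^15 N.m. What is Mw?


log10(M0) = log10(6.3 x 10^15) = 15.7993
Mw = 2/3 * (15.7993 - 9.1)
= 2/3 * 6.6993
= 4.47

4.47


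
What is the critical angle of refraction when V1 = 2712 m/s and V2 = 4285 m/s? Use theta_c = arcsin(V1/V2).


V1/V2 = 2712/4285 = 0.632905
theta_c = arcsin(0.632905) = 39.2648 degrees

39.2648


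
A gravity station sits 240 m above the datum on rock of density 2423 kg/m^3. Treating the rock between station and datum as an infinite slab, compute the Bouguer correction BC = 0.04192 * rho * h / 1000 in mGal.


BC = 0.04192 * rho * h / 1000
= 0.04192 * 2423 * 240 / 1000
= 24.3773 mGal

24.3773


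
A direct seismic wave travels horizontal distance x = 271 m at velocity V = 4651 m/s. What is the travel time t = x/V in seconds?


t = x / V
= 271 / 4651
= 0.0583 s

0.0583


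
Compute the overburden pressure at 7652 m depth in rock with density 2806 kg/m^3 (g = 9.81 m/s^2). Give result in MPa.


P = rho * g * z / 1e6
= 2806 * 9.81 * 7652 / 1e6
= 210635532.72 / 1e6
= 210.6355 MPa

210.6355


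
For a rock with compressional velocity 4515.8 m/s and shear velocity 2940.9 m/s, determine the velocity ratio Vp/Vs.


Vp/Vs = 4515.8 / 2940.9
= 1.5355

1.5355


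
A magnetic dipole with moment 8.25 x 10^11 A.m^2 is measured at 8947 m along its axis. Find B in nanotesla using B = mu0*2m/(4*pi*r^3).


m = 8.25 x 10^11 = 825000000000 A.m^2
2m = 1650000000000 A.m^2
r^3 = 8947^3 = 716196694123
B = (4pi*10^-7) * 1650000000000 / (4*pi * 716196694123) * 1e9
= 2073451.151369 / 8999993091128.45 * 1e9
= 230.3836 nT

230.3836


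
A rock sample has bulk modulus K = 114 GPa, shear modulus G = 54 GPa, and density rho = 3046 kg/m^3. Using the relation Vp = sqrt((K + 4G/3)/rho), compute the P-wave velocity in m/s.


First compute the effective modulus:
K + 4G/3 = 114e9 + 4*54e9/3 = 186000000000.0 Pa
Then divide by density:
186000000000.0 / 3046 = 61063690.0854 Pa/(kg/m^3)
Take the square root:
Vp = sqrt(61063690.0854) = 7814.33 m/s

7814.33


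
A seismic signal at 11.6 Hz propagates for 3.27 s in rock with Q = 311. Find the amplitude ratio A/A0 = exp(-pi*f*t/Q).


pi*f*t/Q = pi*11.6*3.27/311 = 0.383173
A/A0 = exp(-0.383173) = 0.681695

0.681695


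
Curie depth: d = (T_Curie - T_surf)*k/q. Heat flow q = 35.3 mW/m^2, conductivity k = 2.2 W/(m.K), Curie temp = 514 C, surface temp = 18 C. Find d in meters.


T_Curie - T_surf = 514 - 18 = 496 C
Convert q to W/m^2: 35.3 mW/m^2 = 0.0353 W/m^2
d = 496 * 2.2 / 0.0353 = 30912.18 m

30912.18


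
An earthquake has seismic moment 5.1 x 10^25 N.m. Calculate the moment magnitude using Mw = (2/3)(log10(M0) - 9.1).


log10(M0) = log10(5.1 x 10^25) = 25.7076
Mw = 2/3 * (25.7076 - 9.1)
= 2/3 * 16.6076
= 11.07

11.07


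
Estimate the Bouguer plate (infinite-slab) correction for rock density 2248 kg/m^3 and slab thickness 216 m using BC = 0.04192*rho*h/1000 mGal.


BC = 0.04192 * rho * h / 1000
= 0.04192 * 2248 * 216 / 1000
= 20.355 mGal

20.355


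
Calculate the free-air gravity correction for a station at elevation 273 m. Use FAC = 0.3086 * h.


FAC = 0.3086 * h
= 0.3086 * 273
= 84.2478 mGal

84.2478


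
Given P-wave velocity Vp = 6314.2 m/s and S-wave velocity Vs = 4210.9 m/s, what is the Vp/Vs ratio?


Vp/Vs = 6314.2 / 4210.9
= 1.4995

1.4995


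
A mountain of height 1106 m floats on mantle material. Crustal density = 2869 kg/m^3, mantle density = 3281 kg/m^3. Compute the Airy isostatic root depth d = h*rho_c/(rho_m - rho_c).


rho_m - rho_c = 3281 - 2869 = 412
d = 1106 * 2869 / 412
= 3173114 / 412
= 7701.73 m

7701.73


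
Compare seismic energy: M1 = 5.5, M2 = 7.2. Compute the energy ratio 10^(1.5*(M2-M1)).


M2 - M1 = 7.2 - 5.5 = 1.7
1.5 * 1.7 = 2.55
ratio = 10^2.55 = 354.81

354.81


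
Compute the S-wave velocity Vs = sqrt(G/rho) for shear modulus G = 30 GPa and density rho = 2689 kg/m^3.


Convert G to Pa: G = 30e9 Pa
Compute G/rho = 30e9 / 2689 = 11156563.7784
Vs = sqrt(11156563.7784) = 3340.14 m/s

3340.14


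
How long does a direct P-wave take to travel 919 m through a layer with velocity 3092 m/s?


t = x / V
= 919 / 3092
= 0.2972 s

0.2972


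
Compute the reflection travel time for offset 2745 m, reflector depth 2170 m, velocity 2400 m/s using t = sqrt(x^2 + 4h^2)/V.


x^2 + 4h^2 = 2745^2 + 4*2170^2 = 7535025 + 18835600 = 26370625
sqrt(26370625) = 5135.2337
t = 5135.2337 / 2400 = 2.1397 s

2.1397


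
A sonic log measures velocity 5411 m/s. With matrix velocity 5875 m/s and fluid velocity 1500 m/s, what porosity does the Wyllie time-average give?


1/V - 1/Vm = 1/5411 - 1/5875 = 1.46e-05
1/Vf - 1/Vm = 1/1500 - 1/5875 = 0.00049645
phi = 1.46e-05 / 0.00049645 = 0.0294

0.0294


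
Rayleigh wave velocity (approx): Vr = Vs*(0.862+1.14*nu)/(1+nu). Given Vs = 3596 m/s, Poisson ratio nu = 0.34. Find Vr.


Numerator factor = 0.862 + 1.14*0.34 = 1.2496
Denominator = 1 + 0.34 = 1.34
Vr = 3596 * 1.2496 / 1.34 = 3353.4 m/s

3353.4


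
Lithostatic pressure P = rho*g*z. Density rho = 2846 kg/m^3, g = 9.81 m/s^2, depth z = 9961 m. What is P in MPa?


P = rho * g * z / 1e6
= 2846 * 9.81 * 9961 / 1e6
= 278103748.86 / 1e6
= 278.1037 MPa

278.1037


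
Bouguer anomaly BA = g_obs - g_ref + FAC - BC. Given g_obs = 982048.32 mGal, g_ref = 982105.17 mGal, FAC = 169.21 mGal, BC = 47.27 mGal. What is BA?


BA = g_obs - g_ref + FAC - BC
= 982048.32 - 982105.17 + 169.21 - 47.27
= 65.09 mGal

65.09


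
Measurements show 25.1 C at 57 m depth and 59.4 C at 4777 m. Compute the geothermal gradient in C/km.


dT = 59.4 - 25.1 = 34.3 C
dz = 4777 - 57 = 4720 m
gradient = dT/dz * 1000 = 34.3/4720 * 1000 = 7.2669 C/km

7.2669


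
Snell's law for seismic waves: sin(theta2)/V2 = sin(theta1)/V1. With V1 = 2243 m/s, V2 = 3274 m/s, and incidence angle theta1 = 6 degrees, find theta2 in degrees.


sin(theta1) = sin(6 deg) = 0.104528
sin(theta2) = V2/V1 * sin(theta1) = 3274/2243 * 0.104528 = 0.152575
theta2 = arcsin(0.152575) = 8.7762 degrees

8.7762


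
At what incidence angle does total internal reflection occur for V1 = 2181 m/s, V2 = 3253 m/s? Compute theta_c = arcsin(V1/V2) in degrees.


V1/V2 = 2181/3253 = 0.670458
theta_c = arcsin(0.670458) = 42.1024 degrees

42.1024


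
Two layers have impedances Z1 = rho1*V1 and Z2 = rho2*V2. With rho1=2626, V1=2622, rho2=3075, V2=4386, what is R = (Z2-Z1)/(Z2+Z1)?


Z1 = 2626 * 2622 = 6885372
Z2 = 3075 * 4386 = 13486950
R = (13486950 - 6885372) / (13486950 + 6885372) = 6601578 / 20372322 = 0.324

0.324


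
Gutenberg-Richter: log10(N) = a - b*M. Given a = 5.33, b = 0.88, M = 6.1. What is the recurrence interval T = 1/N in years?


log10(N) = 5.33 - 0.88*6.1 = -0.038
N = 10^-0.038 = 0.91622
T = 1/N = 1/0.91622 = 1.0914 years

1.0914


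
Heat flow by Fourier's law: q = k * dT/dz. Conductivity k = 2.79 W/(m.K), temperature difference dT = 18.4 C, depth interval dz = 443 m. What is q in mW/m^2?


q = k * dT / dz * 1000
= 2.79 * 18.4 / 443 * 1000
= 0.115883 * 1000
= 115.8826 mW/m^2

115.8826


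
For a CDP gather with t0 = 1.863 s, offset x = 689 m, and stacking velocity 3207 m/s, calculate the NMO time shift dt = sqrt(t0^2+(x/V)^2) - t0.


x/Vnmo = 689/3207 = 0.214843
(x/Vnmo)^2 = 0.046157
t0^2 = 3.470769
sqrt(3.470769 + 0.046157) = 1.875347
dt = 1.875347 - 1.863 = 0.012347

0.012347


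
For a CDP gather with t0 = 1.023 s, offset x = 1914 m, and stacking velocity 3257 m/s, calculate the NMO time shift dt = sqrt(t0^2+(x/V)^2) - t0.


x/Vnmo = 1914/3257 = 0.587657
(x/Vnmo)^2 = 0.345341
t0^2 = 1.046529
sqrt(1.046529 + 0.345341) = 1.179775
dt = 1.179775 - 1.023 = 0.156775

0.156775


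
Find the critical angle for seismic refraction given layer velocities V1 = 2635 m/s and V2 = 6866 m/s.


V1/V2 = 2635/6866 = 0.383775
theta_c = arcsin(0.383775) = 22.5677 degrees

22.5677


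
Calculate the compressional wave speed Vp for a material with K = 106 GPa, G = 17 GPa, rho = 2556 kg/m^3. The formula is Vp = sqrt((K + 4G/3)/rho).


First compute the effective modulus:
K + 4G/3 = 106e9 + 4*17e9/3 = 128666666666.67 Pa
Then divide by density:
128666666666.67 / 2556 = 50339071.4658 Pa/(kg/m^3)
Take the square root:
Vp = sqrt(50339071.4658) = 7095.0 m/s

7095.0


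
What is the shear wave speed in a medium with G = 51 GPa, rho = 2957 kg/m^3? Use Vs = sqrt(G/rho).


Convert G to Pa: G = 51e9 Pa
Compute G/rho = 51e9 / 2957 = 17247210.0101
Vs = sqrt(17247210.0101) = 4152.98 m/s

4152.98


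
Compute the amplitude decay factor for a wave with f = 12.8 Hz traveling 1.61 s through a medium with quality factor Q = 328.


pi*f*t/Q = pi*12.8*1.61/328 = 0.197384
A/A0 = exp(-0.197384) = 0.820875

0.820875


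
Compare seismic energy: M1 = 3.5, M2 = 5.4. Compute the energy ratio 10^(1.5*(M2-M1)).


M2 - M1 = 5.4 - 3.5 = 1.9
1.5 * 1.9 = 2.85
ratio = 10^2.85 = 707.95

707.95


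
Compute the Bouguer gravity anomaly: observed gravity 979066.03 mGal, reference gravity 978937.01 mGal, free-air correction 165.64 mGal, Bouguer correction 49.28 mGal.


BA = g_obs - g_ref + FAC - BC
= 979066.03 - 978937.01 + 165.64 - 49.28
= 245.38 mGal

245.38


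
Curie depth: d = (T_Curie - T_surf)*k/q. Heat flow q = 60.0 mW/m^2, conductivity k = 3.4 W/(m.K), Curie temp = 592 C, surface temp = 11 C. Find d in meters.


T_Curie - T_surf = 592 - 11 = 581 C
Convert q to W/m^2: 60.0 mW/m^2 = 0.06 W/m^2
d = 581 * 3.4 / 0.06 = 32923.33 m

32923.33


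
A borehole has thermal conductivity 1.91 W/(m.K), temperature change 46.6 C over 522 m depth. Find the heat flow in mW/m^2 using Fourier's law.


q = k * dT / dz * 1000
= 1.91 * 46.6 / 522 * 1000
= 0.17051 * 1000
= 170.5096 mW/m^2

170.5096


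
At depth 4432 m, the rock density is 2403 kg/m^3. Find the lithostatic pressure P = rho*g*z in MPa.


P = rho * g * z / 1e6
= 2403 * 9.81 * 4432 / 1e6
= 104477441.76 / 1e6
= 104.4774 MPa

104.4774


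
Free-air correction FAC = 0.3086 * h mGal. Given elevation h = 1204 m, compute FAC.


FAC = 0.3086 * h
= 0.3086 * 1204
= 371.5544 mGal

371.5544


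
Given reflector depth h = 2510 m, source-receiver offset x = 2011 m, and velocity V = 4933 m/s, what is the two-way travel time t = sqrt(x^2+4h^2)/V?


x^2 + 4h^2 = 2011^2 + 4*2510^2 = 4044121 + 25200400 = 29244521
sqrt(29244521) = 5407.8204
t = 5407.8204 / 4933 = 1.0963 s

1.0963


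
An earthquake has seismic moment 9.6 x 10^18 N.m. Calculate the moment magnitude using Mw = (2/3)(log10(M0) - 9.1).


log10(M0) = log10(9.6 x 10^18) = 18.9823
Mw = 2/3 * (18.9823 - 9.1)
= 2/3 * 9.8823
= 6.59

6.59


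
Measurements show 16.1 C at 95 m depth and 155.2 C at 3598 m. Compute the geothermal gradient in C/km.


dT = 155.2 - 16.1 = 139.1 C
dz = 3598 - 95 = 3503 m
gradient = dT/dz * 1000 = 139.1/3503 * 1000 = 39.7088 C/km

39.7088


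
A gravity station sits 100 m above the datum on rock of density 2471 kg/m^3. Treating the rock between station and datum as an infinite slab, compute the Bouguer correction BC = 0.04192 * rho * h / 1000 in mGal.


BC = 0.04192 * rho * h / 1000
= 0.04192 * 2471 * 100 / 1000
= 10.3584 mGal

10.3584


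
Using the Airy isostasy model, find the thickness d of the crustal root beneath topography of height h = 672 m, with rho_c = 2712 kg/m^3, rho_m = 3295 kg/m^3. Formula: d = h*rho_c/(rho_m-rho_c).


rho_m - rho_c = 3295 - 2712 = 583
d = 672 * 2712 / 583
= 1822464 / 583
= 3126.01 m

3126.01


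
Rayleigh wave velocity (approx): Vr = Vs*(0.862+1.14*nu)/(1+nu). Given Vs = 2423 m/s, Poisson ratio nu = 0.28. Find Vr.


Numerator factor = 0.862 + 1.14*0.28 = 1.1812
Denominator = 1 + 0.28 = 1.28
Vr = 2423 * 1.1812 / 1.28 = 2235.97 m/s

2235.97


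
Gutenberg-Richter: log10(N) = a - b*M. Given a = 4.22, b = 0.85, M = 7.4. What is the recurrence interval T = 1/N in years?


log10(N) = 4.22 - 0.85*7.4 = -2.07
N = 10^-2.07 = 0.008511
T = 1/N = 1/0.008511 = 117.4898 years

117.4898


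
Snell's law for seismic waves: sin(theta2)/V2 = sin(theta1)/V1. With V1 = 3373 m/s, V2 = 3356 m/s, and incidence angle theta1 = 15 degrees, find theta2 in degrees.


sin(theta1) = sin(15 deg) = 0.258819
sin(theta2) = V2/V1 * sin(theta1) = 3356/3373 * 0.258819 = 0.257515
theta2 = arcsin(0.257515) = 14.9226 degrees

14.9226


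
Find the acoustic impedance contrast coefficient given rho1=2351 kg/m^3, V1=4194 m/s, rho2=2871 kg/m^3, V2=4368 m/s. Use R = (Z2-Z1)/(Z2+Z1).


Z1 = 2351 * 4194 = 9860094
Z2 = 2871 * 4368 = 12540528
R = (12540528 - 9860094) / (12540528 + 9860094) = 2680434 / 22400622 = 0.1197

0.1197


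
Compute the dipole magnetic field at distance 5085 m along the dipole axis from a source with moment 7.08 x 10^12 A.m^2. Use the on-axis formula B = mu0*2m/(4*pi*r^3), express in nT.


m = 7.08 x 10^12 = 7080000000000 A.m^2
2m = 14160000000000 A.m^2
r^3 = 5085^3 = 131483989125
B = (4pi*10^-7) * 14160000000000 / (4*pi * 131483989125) * 1e9
= 17793980.789933 / 1652276537199.12 * 1e9
= 10769.3721 nT

10769.3721


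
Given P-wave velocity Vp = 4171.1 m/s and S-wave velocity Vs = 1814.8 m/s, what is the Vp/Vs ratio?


Vp/Vs = 4171.1 / 1814.8
= 2.2984

2.2984


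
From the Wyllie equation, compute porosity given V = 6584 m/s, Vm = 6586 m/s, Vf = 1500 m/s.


1/V - 1/Vm = 1/6584 - 1/6586 = 5e-08
1/Vf - 1/Vm = 1/1500 - 1/6586 = 0.00051483
phi = 5e-08 / 0.00051483 = 0.0001

1.000000e-04


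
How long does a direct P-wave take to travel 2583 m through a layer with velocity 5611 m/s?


t = x / V
= 2583 / 5611
= 0.4603 s

0.4603


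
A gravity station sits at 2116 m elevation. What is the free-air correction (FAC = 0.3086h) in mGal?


FAC = 0.3086 * h
= 0.3086 * 2116
= 652.9976 mGal

652.9976


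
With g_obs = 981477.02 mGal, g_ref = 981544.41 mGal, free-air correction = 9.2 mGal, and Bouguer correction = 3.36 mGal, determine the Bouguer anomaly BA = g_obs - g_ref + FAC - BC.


BA = g_obs - g_ref + FAC - BC
= 981477.02 - 981544.41 + 9.2 - 3.36
= -61.55 mGal

-61.55


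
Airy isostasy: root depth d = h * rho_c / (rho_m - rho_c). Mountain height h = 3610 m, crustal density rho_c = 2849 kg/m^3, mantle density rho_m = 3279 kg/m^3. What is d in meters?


rho_m - rho_c = 3279 - 2849 = 430
d = 3610 * 2849 / 430
= 10284890 / 430
= 23918.35 m

23918.35


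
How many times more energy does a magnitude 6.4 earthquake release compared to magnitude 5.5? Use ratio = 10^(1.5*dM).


M2 - M1 = 6.4 - 5.5 = 0.9
1.5 * 0.9 = 1.35
ratio = 10^1.35 = 22.39

22.39


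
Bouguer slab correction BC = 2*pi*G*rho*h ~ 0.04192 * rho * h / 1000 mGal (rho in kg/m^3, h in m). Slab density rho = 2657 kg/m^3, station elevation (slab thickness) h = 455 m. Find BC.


BC = 0.04192 * rho * h / 1000
= 0.04192 * 2657 * 455 / 1000
= 50.6786 mGal

50.6786


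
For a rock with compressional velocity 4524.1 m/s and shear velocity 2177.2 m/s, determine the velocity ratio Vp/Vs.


Vp/Vs = 4524.1 / 2177.2
= 2.0779

2.0779


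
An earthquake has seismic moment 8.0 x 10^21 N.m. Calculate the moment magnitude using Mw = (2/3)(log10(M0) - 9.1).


log10(M0) = log10(8.0 x 10^21) = 21.9031
Mw = 2/3 * (21.9031 - 9.1)
= 2/3 * 12.8031
= 8.54

8.54


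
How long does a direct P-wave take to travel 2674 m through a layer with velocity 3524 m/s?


t = x / V
= 2674 / 3524
= 0.7588 s

0.7588


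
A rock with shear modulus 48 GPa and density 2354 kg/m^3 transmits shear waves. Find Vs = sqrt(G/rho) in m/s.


Convert G to Pa: G = 48e9 Pa
Compute G/rho = 48e9 / 2354 = 20390824.1291
Vs = sqrt(20390824.1291) = 4515.62 m/s

4515.62


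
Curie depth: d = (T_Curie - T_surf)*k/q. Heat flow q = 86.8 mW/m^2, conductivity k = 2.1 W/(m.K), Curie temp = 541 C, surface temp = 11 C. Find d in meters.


T_Curie - T_surf = 541 - 11 = 530 C
Convert q to W/m^2: 86.8 mW/m^2 = 0.0868 W/m^2
d = 530 * 2.1 / 0.0868 = 12822.58 m

12822.58


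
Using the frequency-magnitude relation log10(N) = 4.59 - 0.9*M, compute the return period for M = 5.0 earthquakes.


log10(N) = 4.59 - 0.9*5.0 = 0.09
N = 10^0.09 = 1.230269
T = 1/N = 1/1.230269 = 0.8128 years

0.8128


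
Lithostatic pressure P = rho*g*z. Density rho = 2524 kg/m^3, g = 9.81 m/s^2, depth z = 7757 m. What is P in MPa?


P = rho * g * z / 1e6
= 2524 * 9.81 * 7757 / 1e6
= 192066733.08 / 1e6
= 192.0667 MPa

192.0667


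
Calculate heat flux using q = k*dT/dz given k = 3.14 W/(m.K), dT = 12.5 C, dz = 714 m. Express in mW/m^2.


q = k * dT / dz * 1000
= 3.14 * 12.5 / 714 * 1000
= 0.054972 * 1000
= 54.972 mW/m^2

54.972


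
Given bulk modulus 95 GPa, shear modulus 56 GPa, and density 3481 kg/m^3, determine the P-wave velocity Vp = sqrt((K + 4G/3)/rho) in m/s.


First compute the effective modulus:
K + 4G/3 = 95e9 + 4*56e9/3 = 169666666666.67 Pa
Then divide by density:
169666666666.67 / 3481 = 48740783.2998 Pa/(kg/m^3)
Take the square root:
Vp = sqrt(48740783.2998) = 6981.46 m/s

6981.46


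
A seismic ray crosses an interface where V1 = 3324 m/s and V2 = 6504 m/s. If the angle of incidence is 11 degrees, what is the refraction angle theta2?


sin(theta1) = sin(11 deg) = 0.190809
sin(theta2) = V2/V1 * sin(theta1) = 6504/3324 * 0.190809 = 0.373352
theta2 = arcsin(0.373352) = 21.9225 degrees

21.9225


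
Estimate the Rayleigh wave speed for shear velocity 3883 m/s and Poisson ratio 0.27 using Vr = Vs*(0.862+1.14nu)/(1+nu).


Numerator factor = 0.862 + 1.14*0.27 = 1.1698
Denominator = 1 + 0.27 = 1.27
Vr = 3883 * 1.1698 / 1.27 = 3576.64 m/s

3576.64


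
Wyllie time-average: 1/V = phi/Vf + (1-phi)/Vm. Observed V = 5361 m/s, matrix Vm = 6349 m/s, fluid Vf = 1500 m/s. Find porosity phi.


1/V - 1/Vm = 1/5361 - 1/6349 = 2.903e-05
1/Vf - 1/Vm = 1/1500 - 1/6349 = 0.00050916
phi = 2.903e-05 / 0.00050916 = 0.057

0.057


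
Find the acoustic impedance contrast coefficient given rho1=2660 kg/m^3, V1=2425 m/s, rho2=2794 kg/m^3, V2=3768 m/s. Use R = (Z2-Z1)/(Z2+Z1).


Z1 = 2660 * 2425 = 6450500
Z2 = 2794 * 3768 = 10527792
R = (10527792 - 6450500) / (10527792 + 6450500) = 4077292 / 16978292 = 0.2401

0.2401


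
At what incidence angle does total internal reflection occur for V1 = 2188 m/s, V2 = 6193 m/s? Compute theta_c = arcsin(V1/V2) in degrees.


V1/V2 = 2188/6193 = 0.353302
theta_c = arcsin(0.353302) = 20.6894 degrees

20.6894


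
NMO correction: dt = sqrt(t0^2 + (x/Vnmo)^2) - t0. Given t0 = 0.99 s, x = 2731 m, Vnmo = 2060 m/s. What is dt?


x/Vnmo = 2731/2060 = 1.325728
(x/Vnmo)^2 = 1.757555
t0^2 = 0.9801
sqrt(0.9801 + 1.757555) = 1.654586
dt = 1.654586 - 0.99 = 0.664586

0.664586


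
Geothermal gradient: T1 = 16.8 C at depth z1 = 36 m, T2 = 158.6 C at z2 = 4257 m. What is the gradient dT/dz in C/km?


dT = 158.6 - 16.8 = 141.8 C
dz = 4257 - 36 = 4221 m
gradient = dT/dz * 1000 = 141.8/4221 * 1000 = 33.5939 C/km

33.5939


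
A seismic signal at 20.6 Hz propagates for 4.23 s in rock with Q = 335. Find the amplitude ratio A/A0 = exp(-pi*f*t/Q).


pi*f*t/Q = pi*20.6*4.23/335 = 0.81717
A/A0 = exp(-0.81717) = 0.44168

0.44168


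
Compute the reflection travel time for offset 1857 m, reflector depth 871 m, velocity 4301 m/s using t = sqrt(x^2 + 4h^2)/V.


x^2 + 4h^2 = 1857^2 + 4*871^2 = 3448449 + 3034564 = 6483013
sqrt(6483013) = 2546.1762
t = 2546.1762 / 4301 = 0.592 s

0.592


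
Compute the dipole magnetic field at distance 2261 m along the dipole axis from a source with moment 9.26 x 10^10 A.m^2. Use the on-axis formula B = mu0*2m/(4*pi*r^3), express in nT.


m = 9.26 x 10^10 = 92600000000 A.m^2
2m = 185200000000 A.m^2
r^3 = 2261^3 = 11558505581
B = (4pi*10^-7) * 185200000000 / (4*pi * 11558505581) * 1e9
= 232729.183778 / 145248464878.98 * 1e9
= 1602.2833 nT

1602.2833


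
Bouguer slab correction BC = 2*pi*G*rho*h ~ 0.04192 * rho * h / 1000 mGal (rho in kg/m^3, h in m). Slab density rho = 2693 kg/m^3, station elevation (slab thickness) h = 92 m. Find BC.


BC = 0.04192 * rho * h / 1000
= 0.04192 * 2693 * 92 / 1000
= 10.3859 mGal

10.3859


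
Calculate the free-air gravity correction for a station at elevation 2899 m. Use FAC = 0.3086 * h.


FAC = 0.3086 * h
= 0.3086 * 2899
= 894.6314 mGal

894.6314


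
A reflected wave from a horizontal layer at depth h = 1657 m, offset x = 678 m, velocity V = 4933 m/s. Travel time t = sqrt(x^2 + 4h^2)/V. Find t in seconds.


x^2 + 4h^2 = 678^2 + 4*1657^2 = 459684 + 10982596 = 11442280
sqrt(11442280) = 3382.6439
t = 3382.6439 / 4933 = 0.6857 s

0.6857


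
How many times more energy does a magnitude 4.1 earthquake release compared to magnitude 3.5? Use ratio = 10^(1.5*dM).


M2 - M1 = 4.1 - 3.5 = 0.6
1.5 * 0.6 = 0.9
ratio = 10^0.9 = 7.94

7.94


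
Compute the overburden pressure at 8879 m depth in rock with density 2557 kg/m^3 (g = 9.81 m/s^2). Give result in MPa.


P = rho * g * z / 1e6
= 2557 * 9.81 * 8879 / 1e6
= 222722345.43 / 1e6
= 222.7223 MPa

222.7223


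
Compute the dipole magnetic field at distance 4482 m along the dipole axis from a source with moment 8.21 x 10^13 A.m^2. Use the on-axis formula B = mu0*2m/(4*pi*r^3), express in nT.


m = 8.21 x 10^13 = 82100000000000 A.m^2
2m = 164200000000000 A.m^2
r^3 = 4482^3 = 90035868168
B = (4pi*10^-7) * 164200000000000 / (4*pi * 90035868168) * 1e9
= 206339805.487778 / 1131424087984.67 * 1e9
= 182371.7629 nT

182371.7629


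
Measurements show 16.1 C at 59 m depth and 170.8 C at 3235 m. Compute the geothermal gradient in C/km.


dT = 170.8 - 16.1 = 154.7 C
dz = 3235 - 59 = 3176 m
gradient = dT/dz * 1000 = 154.7/3176 * 1000 = 48.7091 C/km

48.7091


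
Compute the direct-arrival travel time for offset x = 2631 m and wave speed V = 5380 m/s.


t = x / V
= 2631 / 5380
= 0.489 s

0.489


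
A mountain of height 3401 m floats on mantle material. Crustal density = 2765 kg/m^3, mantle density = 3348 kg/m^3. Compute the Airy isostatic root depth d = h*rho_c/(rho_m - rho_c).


rho_m - rho_c = 3348 - 2765 = 583
d = 3401 * 2765 / 583
= 9403765 / 583
= 16129.96 m

16129.96


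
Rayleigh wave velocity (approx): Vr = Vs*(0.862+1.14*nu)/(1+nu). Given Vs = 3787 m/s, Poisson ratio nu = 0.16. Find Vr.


Numerator factor = 0.862 + 1.14*0.16 = 1.0444
Denominator = 1 + 0.16 = 1.16
Vr = 3787 * 1.0444 / 1.16 = 3409.61 m/s

3409.61


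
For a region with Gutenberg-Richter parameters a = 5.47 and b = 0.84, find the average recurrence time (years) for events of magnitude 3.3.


log10(N) = 5.47 - 0.84*3.3 = 2.698
N = 10^2.698 = 498.884487
T = 1/N = 1/498.884487 = 0.002 years

0.002


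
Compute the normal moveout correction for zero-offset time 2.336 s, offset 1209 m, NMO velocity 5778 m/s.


x/Vnmo = 1209/5778 = 0.209242
(x/Vnmo)^2 = 0.043782
t0^2 = 5.456896
sqrt(5.456896 + 0.043782) = 2.345352
dt = 2.345352 - 2.336 = 0.009352

0.009352


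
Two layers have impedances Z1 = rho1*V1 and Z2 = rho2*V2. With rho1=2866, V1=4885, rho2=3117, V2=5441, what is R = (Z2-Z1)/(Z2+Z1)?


Z1 = 2866 * 4885 = 14000410
Z2 = 3117 * 5441 = 16959597
R = (16959597 - 14000410) / (16959597 + 14000410) = 2959187 / 30960007 = 0.0956

0.0956


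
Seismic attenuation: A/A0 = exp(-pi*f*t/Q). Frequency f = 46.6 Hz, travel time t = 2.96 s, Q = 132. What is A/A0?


pi*f*t/Q = pi*46.6*2.96/132 = 3.282869
A/A0 = exp(-3.282869) = 0.03752

0.03752


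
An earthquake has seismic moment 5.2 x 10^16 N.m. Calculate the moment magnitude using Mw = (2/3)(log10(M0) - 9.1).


log10(M0) = log10(5.2 x 10^16) = 16.716
Mw = 2/3 * (16.716 - 9.1)
= 2/3 * 7.616
= 5.08

5.08


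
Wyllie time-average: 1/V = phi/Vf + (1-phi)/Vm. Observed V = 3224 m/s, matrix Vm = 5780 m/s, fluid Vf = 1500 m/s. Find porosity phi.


1/V - 1/Vm = 1/3224 - 1/5780 = 0.00013716
1/Vf - 1/Vm = 1/1500 - 1/5780 = 0.00049366
phi = 0.00013716 / 0.00049366 = 0.2779

0.2779


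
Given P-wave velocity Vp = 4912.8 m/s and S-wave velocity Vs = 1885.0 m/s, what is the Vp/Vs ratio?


Vp/Vs = 4912.8 / 1885.0
= 2.6063

2.6063


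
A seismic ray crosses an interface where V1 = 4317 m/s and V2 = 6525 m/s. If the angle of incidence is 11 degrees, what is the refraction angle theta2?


sin(theta1) = sin(11 deg) = 0.190809
sin(theta2) = V2/V1 * sin(theta1) = 6525/4317 * 0.190809 = 0.288401
theta2 = arcsin(0.288401) = 16.7623 degrees

16.7623


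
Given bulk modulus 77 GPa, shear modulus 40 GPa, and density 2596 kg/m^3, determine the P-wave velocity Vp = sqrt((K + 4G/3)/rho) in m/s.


First compute the effective modulus:
K + 4G/3 = 77e9 + 4*40e9/3 = 130333333333.33 Pa
Then divide by density:
130333333333.33 / 2596 = 50205444.2732 Pa/(kg/m^3)
Take the square root:
Vp = sqrt(50205444.2732) = 7085.58 m/s

7085.58


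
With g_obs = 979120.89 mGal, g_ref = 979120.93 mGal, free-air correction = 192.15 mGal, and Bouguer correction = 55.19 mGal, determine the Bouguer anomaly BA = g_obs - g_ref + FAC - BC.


BA = g_obs - g_ref + FAC - BC
= 979120.89 - 979120.93 + 192.15 - 55.19
= 136.92 mGal

136.92


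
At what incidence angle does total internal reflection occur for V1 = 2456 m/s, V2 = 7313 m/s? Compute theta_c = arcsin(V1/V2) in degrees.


V1/V2 = 2456/7313 = 0.33584
theta_c = arcsin(0.33584) = 19.6236 degrees

19.6236


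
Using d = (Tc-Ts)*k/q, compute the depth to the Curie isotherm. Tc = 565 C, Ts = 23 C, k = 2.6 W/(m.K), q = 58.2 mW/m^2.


T_Curie - T_surf = 565 - 23 = 542 C
Convert q to W/m^2: 58.2 mW/m^2 = 0.0582 W/m^2
d = 542 * 2.6 / 0.0582 = 24213.06 m

24213.06


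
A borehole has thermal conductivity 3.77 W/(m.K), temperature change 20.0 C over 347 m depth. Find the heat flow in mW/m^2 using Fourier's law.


q = k * dT / dz * 1000
= 3.77 * 20.0 / 347 * 1000
= 0.217291 * 1000
= 217.2911 mW/m^2

217.2911


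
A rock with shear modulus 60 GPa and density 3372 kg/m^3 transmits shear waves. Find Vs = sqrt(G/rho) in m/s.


Convert G to Pa: G = 60e9 Pa
Compute G/rho = 60e9 / 3372 = 17793594.306
Vs = sqrt(17793594.306) = 4218.25 m/s

4218.25


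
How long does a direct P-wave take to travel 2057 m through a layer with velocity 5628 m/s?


t = x / V
= 2057 / 5628
= 0.3655 s

0.3655


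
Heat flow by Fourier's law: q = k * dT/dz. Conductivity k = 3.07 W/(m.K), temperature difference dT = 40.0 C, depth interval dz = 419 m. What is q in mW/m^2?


q = k * dT / dz * 1000
= 3.07 * 40.0 / 419 * 1000
= 0.293079 * 1000
= 293.0788 mW/m^2

293.0788


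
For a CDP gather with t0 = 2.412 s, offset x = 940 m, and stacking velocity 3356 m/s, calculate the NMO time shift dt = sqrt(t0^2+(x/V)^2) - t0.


x/Vnmo = 940/3356 = 0.280095
(x/Vnmo)^2 = 0.078453
t0^2 = 5.817744
sqrt(5.817744 + 0.078453) = 2.428209
dt = 2.428209 - 2.412 = 0.016209

0.016209


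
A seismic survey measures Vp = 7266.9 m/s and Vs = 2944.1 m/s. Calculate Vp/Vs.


Vp/Vs = 7266.9 / 2944.1
= 2.4683

2.4683


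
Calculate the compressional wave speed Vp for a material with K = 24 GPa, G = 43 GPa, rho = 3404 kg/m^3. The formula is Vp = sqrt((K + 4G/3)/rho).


First compute the effective modulus:
K + 4G/3 = 24e9 + 4*43e9/3 = 81333333333.33 Pa
Then divide by density:
81333333333.33 / 3404 = 23893458.6761 Pa/(kg/m^3)
Take the square root:
Vp = sqrt(23893458.6761) = 4888.09 m/s

4888.09


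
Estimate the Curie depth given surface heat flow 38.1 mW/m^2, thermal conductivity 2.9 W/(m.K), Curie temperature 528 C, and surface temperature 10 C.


T_Curie - T_surf = 528 - 10 = 518 C
Convert q to W/m^2: 38.1 mW/m^2 = 0.0381 W/m^2
d = 518 * 2.9 / 0.0381 = 39427.82 m

39427.82


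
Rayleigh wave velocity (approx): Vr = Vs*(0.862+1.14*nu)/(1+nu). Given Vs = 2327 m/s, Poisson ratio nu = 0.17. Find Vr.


Numerator factor = 0.862 + 1.14*0.17 = 1.0558
Denominator = 1 + 0.17 = 1.17
Vr = 2327 * 1.0558 / 1.17 = 2099.87 m/s

2099.87


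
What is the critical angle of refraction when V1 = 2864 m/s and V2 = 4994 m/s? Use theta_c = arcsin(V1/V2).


V1/V2 = 2864/4994 = 0.573488
theta_c = arcsin(0.573488) = 34.9938 degrees

34.9938


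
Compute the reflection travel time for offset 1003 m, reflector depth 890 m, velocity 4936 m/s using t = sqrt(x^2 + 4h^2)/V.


x^2 + 4h^2 = 1003^2 + 4*890^2 = 1006009 + 3168400 = 4174409
sqrt(4174409) = 2043.137
t = 2043.137 / 4936 = 0.4139 s

0.4139


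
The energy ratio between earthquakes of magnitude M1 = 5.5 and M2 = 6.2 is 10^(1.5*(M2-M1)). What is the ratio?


M2 - M1 = 6.2 - 5.5 = 0.7
1.5 * 0.7 = 1.05
ratio = 10^1.05 = 11.22

11.22
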